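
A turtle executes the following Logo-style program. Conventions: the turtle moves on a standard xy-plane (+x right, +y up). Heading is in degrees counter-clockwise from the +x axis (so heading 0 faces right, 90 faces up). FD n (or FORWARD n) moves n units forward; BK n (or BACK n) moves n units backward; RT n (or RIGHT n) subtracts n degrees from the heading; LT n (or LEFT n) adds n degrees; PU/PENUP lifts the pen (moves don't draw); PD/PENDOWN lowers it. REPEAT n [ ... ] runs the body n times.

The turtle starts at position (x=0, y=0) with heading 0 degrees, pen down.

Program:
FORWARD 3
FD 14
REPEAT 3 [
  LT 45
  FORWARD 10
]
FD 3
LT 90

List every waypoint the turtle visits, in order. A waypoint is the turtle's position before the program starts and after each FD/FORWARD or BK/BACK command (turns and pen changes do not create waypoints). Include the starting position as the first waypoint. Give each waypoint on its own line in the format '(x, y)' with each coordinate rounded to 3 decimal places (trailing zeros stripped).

Answer: (0, 0)
(3, 0)
(17, 0)
(24.071, 7.071)
(24.071, 17.071)
(17, 24.142)
(14.879, 26.263)

Derivation:
Executing turtle program step by step:
Start: pos=(0,0), heading=0, pen down
FD 3: (0,0) -> (3,0) [heading=0, draw]
FD 14: (3,0) -> (17,0) [heading=0, draw]
REPEAT 3 [
  -- iteration 1/3 --
  LT 45: heading 0 -> 45
  FD 10: (17,0) -> (24.071,7.071) [heading=45, draw]
  -- iteration 2/3 --
  LT 45: heading 45 -> 90
  FD 10: (24.071,7.071) -> (24.071,17.071) [heading=90, draw]
  -- iteration 3/3 --
  LT 45: heading 90 -> 135
  FD 10: (24.071,17.071) -> (17,24.142) [heading=135, draw]
]
FD 3: (17,24.142) -> (14.879,26.263) [heading=135, draw]
LT 90: heading 135 -> 225
Final: pos=(14.879,26.263), heading=225, 6 segment(s) drawn
Waypoints (7 total):
(0, 0)
(3, 0)
(17, 0)
(24.071, 7.071)
(24.071, 17.071)
(17, 24.142)
(14.879, 26.263)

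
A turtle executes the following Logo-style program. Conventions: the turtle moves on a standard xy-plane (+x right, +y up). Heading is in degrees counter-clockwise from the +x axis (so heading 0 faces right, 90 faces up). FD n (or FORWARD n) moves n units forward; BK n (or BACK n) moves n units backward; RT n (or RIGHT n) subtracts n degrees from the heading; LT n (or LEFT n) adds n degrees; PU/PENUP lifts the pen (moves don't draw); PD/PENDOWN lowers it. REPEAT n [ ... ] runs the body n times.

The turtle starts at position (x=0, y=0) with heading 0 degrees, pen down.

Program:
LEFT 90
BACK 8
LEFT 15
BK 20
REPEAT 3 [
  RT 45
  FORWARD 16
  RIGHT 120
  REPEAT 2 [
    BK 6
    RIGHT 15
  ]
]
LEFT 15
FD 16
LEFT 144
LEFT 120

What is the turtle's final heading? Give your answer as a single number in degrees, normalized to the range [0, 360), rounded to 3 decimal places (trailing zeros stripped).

Answer: 159

Derivation:
Executing turtle program step by step:
Start: pos=(0,0), heading=0, pen down
LT 90: heading 0 -> 90
BK 8: (0,0) -> (0,-8) [heading=90, draw]
LT 15: heading 90 -> 105
BK 20: (0,-8) -> (5.176,-27.319) [heading=105, draw]
REPEAT 3 [
  -- iteration 1/3 --
  RT 45: heading 105 -> 60
  FD 16: (5.176,-27.319) -> (13.176,-13.462) [heading=60, draw]
  RT 120: heading 60 -> 300
  REPEAT 2 [
    -- iteration 1/2 --
    BK 6: (13.176,-13.462) -> (10.176,-8.266) [heading=300, draw]
    RT 15: heading 300 -> 285
    -- iteration 2/2 --
    BK 6: (10.176,-8.266) -> (8.623,-2.47) [heading=285, draw]
    RT 15: heading 285 -> 270
  ]
  -- iteration 2/3 --
  RT 45: heading 270 -> 225
  FD 16: (8.623,-2.47) -> (-2.69,-13.784) [heading=225, draw]
  RT 120: heading 225 -> 105
  REPEAT 2 [
    -- iteration 1/2 --
    BK 6: (-2.69,-13.784) -> (-1.137,-19.58) [heading=105, draw]
    RT 15: heading 105 -> 90
    -- iteration 2/2 --
    BK 6: (-1.137,-19.58) -> (-1.137,-25.58) [heading=90, draw]
    RT 15: heading 90 -> 75
  ]
  -- iteration 3/3 --
  RT 45: heading 75 -> 30
  FD 16: (-1.137,-25.58) -> (12.719,-17.58) [heading=30, draw]
  RT 120: heading 30 -> 270
  REPEAT 2 [
    -- iteration 1/2 --
    BK 6: (12.719,-17.58) -> (12.719,-11.58) [heading=270, draw]
    RT 15: heading 270 -> 255
    -- iteration 2/2 --
    BK 6: (12.719,-11.58) -> (14.272,-5.784) [heading=255, draw]
    RT 15: heading 255 -> 240
  ]
]
LT 15: heading 240 -> 255
FD 16: (14.272,-5.784) -> (10.131,-21.239) [heading=255, draw]
LT 144: heading 255 -> 39
LT 120: heading 39 -> 159
Final: pos=(10.131,-21.239), heading=159, 12 segment(s) drawn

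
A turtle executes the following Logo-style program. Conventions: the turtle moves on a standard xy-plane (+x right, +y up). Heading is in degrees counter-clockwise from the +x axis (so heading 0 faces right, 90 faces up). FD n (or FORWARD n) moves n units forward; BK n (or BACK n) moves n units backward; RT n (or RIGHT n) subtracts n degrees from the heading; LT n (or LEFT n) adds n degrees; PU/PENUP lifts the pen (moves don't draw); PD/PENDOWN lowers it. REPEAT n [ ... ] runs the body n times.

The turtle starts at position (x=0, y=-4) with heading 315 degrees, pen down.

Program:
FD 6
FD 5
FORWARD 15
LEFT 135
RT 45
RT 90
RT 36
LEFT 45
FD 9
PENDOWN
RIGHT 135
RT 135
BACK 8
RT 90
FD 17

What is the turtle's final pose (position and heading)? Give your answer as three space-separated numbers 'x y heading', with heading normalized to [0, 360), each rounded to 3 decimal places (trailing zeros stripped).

Answer: 34.717 -44.139 324

Derivation:
Executing turtle program step by step:
Start: pos=(0,-4), heading=315, pen down
FD 6: (0,-4) -> (4.243,-8.243) [heading=315, draw]
FD 5: (4.243,-8.243) -> (7.778,-11.778) [heading=315, draw]
FD 15: (7.778,-11.778) -> (18.385,-22.385) [heading=315, draw]
LT 135: heading 315 -> 90
RT 45: heading 90 -> 45
RT 90: heading 45 -> 315
RT 36: heading 315 -> 279
LT 45: heading 279 -> 324
FD 9: (18.385,-22.385) -> (25.666,-27.675) [heading=324, draw]
PD: pen down
RT 135: heading 324 -> 189
RT 135: heading 189 -> 54
BK 8: (25.666,-27.675) -> (20.964,-34.147) [heading=54, draw]
RT 90: heading 54 -> 324
FD 17: (20.964,-34.147) -> (34.717,-44.139) [heading=324, draw]
Final: pos=(34.717,-44.139), heading=324, 6 segment(s) drawn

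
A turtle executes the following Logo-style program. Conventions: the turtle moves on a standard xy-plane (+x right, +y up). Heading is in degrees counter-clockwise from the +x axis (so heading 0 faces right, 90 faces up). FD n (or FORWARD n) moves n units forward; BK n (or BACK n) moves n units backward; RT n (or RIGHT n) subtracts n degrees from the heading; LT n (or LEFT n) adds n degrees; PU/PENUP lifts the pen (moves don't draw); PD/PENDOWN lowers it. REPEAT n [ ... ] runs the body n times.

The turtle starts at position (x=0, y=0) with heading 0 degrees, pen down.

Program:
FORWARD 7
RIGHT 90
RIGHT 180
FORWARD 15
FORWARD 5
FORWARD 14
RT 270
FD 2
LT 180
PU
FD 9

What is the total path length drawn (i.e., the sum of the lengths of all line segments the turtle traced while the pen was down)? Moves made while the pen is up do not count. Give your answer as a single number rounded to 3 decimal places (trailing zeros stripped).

Answer: 43

Derivation:
Executing turtle program step by step:
Start: pos=(0,0), heading=0, pen down
FD 7: (0,0) -> (7,0) [heading=0, draw]
RT 90: heading 0 -> 270
RT 180: heading 270 -> 90
FD 15: (7,0) -> (7,15) [heading=90, draw]
FD 5: (7,15) -> (7,20) [heading=90, draw]
FD 14: (7,20) -> (7,34) [heading=90, draw]
RT 270: heading 90 -> 180
FD 2: (7,34) -> (5,34) [heading=180, draw]
LT 180: heading 180 -> 0
PU: pen up
FD 9: (5,34) -> (14,34) [heading=0, move]
Final: pos=(14,34), heading=0, 5 segment(s) drawn

Segment lengths:
  seg 1: (0,0) -> (7,0), length = 7
  seg 2: (7,0) -> (7,15), length = 15
  seg 3: (7,15) -> (7,20), length = 5
  seg 4: (7,20) -> (7,34), length = 14
  seg 5: (7,34) -> (5,34), length = 2
Total = 43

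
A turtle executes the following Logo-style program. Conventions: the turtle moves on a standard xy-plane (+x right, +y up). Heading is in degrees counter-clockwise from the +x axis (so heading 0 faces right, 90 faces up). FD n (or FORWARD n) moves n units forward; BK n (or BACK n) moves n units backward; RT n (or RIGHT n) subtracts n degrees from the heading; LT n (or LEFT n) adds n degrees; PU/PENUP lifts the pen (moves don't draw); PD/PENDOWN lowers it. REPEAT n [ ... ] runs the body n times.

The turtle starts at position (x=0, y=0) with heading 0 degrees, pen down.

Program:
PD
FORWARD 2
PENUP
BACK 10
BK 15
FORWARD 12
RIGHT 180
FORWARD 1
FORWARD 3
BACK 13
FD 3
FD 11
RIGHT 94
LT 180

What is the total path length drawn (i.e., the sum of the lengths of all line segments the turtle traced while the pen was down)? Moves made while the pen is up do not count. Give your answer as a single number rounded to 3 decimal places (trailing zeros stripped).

Executing turtle program step by step:
Start: pos=(0,0), heading=0, pen down
PD: pen down
FD 2: (0,0) -> (2,0) [heading=0, draw]
PU: pen up
BK 10: (2,0) -> (-8,0) [heading=0, move]
BK 15: (-8,0) -> (-23,0) [heading=0, move]
FD 12: (-23,0) -> (-11,0) [heading=0, move]
RT 180: heading 0 -> 180
FD 1: (-11,0) -> (-12,0) [heading=180, move]
FD 3: (-12,0) -> (-15,0) [heading=180, move]
BK 13: (-15,0) -> (-2,0) [heading=180, move]
FD 3: (-2,0) -> (-5,0) [heading=180, move]
FD 11: (-5,0) -> (-16,0) [heading=180, move]
RT 94: heading 180 -> 86
LT 180: heading 86 -> 266
Final: pos=(-16,0), heading=266, 1 segment(s) drawn

Segment lengths:
  seg 1: (0,0) -> (2,0), length = 2
Total = 2

Answer: 2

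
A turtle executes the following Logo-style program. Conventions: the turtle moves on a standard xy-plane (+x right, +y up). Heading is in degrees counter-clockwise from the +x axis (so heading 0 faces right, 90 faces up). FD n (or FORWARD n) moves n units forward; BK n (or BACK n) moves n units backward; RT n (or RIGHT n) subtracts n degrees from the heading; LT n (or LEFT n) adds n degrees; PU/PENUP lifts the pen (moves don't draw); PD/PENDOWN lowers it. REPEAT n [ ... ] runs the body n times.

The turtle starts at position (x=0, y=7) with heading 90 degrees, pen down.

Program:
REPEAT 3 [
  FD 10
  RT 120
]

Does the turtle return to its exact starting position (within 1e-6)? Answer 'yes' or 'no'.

Answer: yes

Derivation:
Executing turtle program step by step:
Start: pos=(0,7), heading=90, pen down
REPEAT 3 [
  -- iteration 1/3 --
  FD 10: (0,7) -> (0,17) [heading=90, draw]
  RT 120: heading 90 -> 330
  -- iteration 2/3 --
  FD 10: (0,17) -> (8.66,12) [heading=330, draw]
  RT 120: heading 330 -> 210
  -- iteration 3/3 --
  FD 10: (8.66,12) -> (0,7) [heading=210, draw]
  RT 120: heading 210 -> 90
]
Final: pos=(0,7), heading=90, 3 segment(s) drawn

Start position: (0, 7)
Final position: (0, 7)
Distance = 0; < 1e-6 -> CLOSED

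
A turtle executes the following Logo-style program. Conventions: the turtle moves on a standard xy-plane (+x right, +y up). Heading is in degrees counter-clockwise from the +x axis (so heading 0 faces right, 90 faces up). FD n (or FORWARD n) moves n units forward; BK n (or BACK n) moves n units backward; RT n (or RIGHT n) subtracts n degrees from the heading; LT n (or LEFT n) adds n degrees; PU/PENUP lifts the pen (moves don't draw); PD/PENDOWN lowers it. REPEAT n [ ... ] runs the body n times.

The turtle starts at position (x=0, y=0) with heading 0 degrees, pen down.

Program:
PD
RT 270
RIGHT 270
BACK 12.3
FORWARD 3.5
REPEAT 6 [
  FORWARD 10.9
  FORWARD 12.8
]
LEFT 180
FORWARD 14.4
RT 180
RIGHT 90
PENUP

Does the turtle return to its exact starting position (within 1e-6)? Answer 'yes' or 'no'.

Executing turtle program step by step:
Start: pos=(0,0), heading=0, pen down
PD: pen down
RT 270: heading 0 -> 90
RT 270: heading 90 -> 180
BK 12.3: (0,0) -> (12.3,0) [heading=180, draw]
FD 3.5: (12.3,0) -> (8.8,0) [heading=180, draw]
REPEAT 6 [
  -- iteration 1/6 --
  FD 10.9: (8.8,0) -> (-2.1,0) [heading=180, draw]
  FD 12.8: (-2.1,0) -> (-14.9,0) [heading=180, draw]
  -- iteration 2/6 --
  FD 10.9: (-14.9,0) -> (-25.8,0) [heading=180, draw]
  FD 12.8: (-25.8,0) -> (-38.6,0) [heading=180, draw]
  -- iteration 3/6 --
  FD 10.9: (-38.6,0) -> (-49.5,0) [heading=180, draw]
  FD 12.8: (-49.5,0) -> (-62.3,0) [heading=180, draw]
  -- iteration 4/6 --
  FD 10.9: (-62.3,0) -> (-73.2,0) [heading=180, draw]
  FD 12.8: (-73.2,0) -> (-86,0) [heading=180, draw]
  -- iteration 5/6 --
  FD 10.9: (-86,0) -> (-96.9,0) [heading=180, draw]
  FD 12.8: (-96.9,0) -> (-109.7,0) [heading=180, draw]
  -- iteration 6/6 --
  FD 10.9: (-109.7,0) -> (-120.6,0) [heading=180, draw]
  FD 12.8: (-120.6,0) -> (-133.4,0) [heading=180, draw]
]
LT 180: heading 180 -> 0
FD 14.4: (-133.4,0) -> (-119,0) [heading=0, draw]
RT 180: heading 0 -> 180
RT 90: heading 180 -> 90
PU: pen up
Final: pos=(-119,0), heading=90, 15 segment(s) drawn

Start position: (0, 0)
Final position: (-119, 0)
Distance = 119; >= 1e-6 -> NOT closed

Answer: no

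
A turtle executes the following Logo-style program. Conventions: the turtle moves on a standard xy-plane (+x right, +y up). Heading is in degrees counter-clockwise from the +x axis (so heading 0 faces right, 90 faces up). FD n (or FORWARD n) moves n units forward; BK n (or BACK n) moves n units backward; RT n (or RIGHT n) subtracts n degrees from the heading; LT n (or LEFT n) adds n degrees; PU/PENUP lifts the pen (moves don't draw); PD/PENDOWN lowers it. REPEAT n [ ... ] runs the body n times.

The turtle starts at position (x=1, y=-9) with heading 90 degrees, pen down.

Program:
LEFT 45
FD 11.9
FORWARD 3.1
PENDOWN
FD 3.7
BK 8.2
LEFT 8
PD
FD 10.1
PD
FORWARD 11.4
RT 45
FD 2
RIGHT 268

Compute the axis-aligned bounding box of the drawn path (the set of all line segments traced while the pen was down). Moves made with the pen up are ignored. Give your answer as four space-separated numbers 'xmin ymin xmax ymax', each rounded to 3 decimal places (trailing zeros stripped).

Answer: -23.874 -9 1 13.344

Derivation:
Executing turtle program step by step:
Start: pos=(1,-9), heading=90, pen down
LT 45: heading 90 -> 135
FD 11.9: (1,-9) -> (-7.415,-0.585) [heading=135, draw]
FD 3.1: (-7.415,-0.585) -> (-9.607,1.607) [heading=135, draw]
PD: pen down
FD 3.7: (-9.607,1.607) -> (-12.223,4.223) [heading=135, draw]
BK 8.2: (-12.223,4.223) -> (-6.425,-1.575) [heading=135, draw]
LT 8: heading 135 -> 143
PD: pen down
FD 10.1: (-6.425,-1.575) -> (-14.491,4.503) [heading=143, draw]
PD: pen down
FD 11.4: (-14.491,4.503) -> (-23.595,11.364) [heading=143, draw]
RT 45: heading 143 -> 98
FD 2: (-23.595,11.364) -> (-23.874,13.344) [heading=98, draw]
RT 268: heading 98 -> 190
Final: pos=(-23.874,13.344), heading=190, 7 segment(s) drawn

Segment endpoints: x in {-23.874, -23.595, -14.491, -12.223, -9.607, -7.415, -6.425, 1}, y in {-9, -1.575, -0.585, 1.607, 4.223, 4.503, 11.364, 13.344}
xmin=-23.874, ymin=-9, xmax=1, ymax=13.344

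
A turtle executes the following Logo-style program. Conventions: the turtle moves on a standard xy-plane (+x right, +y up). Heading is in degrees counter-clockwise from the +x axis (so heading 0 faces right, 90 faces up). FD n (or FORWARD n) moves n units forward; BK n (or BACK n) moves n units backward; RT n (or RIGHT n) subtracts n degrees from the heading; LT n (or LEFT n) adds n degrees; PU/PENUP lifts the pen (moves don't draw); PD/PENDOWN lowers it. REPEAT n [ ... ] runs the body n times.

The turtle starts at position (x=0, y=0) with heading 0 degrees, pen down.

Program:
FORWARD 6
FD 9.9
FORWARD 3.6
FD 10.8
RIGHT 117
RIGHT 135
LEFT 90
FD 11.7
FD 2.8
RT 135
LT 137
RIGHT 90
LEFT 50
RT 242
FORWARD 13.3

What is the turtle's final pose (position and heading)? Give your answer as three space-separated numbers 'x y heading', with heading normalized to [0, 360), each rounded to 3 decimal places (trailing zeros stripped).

Executing turtle program step by step:
Start: pos=(0,0), heading=0, pen down
FD 6: (0,0) -> (6,0) [heading=0, draw]
FD 9.9: (6,0) -> (15.9,0) [heading=0, draw]
FD 3.6: (15.9,0) -> (19.5,0) [heading=0, draw]
FD 10.8: (19.5,0) -> (30.3,0) [heading=0, draw]
RT 117: heading 0 -> 243
RT 135: heading 243 -> 108
LT 90: heading 108 -> 198
FD 11.7: (30.3,0) -> (19.173,-3.615) [heading=198, draw]
FD 2.8: (19.173,-3.615) -> (16.51,-4.481) [heading=198, draw]
RT 135: heading 198 -> 63
LT 137: heading 63 -> 200
RT 90: heading 200 -> 110
LT 50: heading 110 -> 160
RT 242: heading 160 -> 278
FD 13.3: (16.51,-4.481) -> (18.361,-17.651) [heading=278, draw]
Final: pos=(18.361,-17.651), heading=278, 7 segment(s) drawn

Answer: 18.361 -17.651 278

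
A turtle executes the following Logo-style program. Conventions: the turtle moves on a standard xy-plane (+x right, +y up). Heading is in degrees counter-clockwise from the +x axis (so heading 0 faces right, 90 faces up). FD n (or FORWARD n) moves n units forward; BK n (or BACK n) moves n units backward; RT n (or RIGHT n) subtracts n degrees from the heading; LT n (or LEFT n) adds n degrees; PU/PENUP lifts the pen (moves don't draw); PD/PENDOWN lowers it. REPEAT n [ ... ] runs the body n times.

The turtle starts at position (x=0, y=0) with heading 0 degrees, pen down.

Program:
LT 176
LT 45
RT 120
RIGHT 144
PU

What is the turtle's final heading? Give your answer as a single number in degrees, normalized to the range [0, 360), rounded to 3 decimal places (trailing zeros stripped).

Executing turtle program step by step:
Start: pos=(0,0), heading=0, pen down
LT 176: heading 0 -> 176
LT 45: heading 176 -> 221
RT 120: heading 221 -> 101
RT 144: heading 101 -> 317
PU: pen up
Final: pos=(0,0), heading=317, 0 segment(s) drawn

Answer: 317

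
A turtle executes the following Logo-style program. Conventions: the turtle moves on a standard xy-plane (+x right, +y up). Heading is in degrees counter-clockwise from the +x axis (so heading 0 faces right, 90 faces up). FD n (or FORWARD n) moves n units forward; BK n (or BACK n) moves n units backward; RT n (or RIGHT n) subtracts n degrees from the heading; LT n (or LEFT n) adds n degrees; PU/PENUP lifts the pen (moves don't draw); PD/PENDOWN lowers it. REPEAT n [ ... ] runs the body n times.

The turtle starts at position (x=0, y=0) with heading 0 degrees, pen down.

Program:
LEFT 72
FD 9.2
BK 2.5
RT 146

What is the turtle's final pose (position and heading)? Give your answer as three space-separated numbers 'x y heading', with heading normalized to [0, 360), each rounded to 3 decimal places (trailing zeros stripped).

Answer: 2.07 6.372 286

Derivation:
Executing turtle program step by step:
Start: pos=(0,0), heading=0, pen down
LT 72: heading 0 -> 72
FD 9.2: (0,0) -> (2.843,8.75) [heading=72, draw]
BK 2.5: (2.843,8.75) -> (2.07,6.372) [heading=72, draw]
RT 146: heading 72 -> 286
Final: pos=(2.07,6.372), heading=286, 2 segment(s) drawn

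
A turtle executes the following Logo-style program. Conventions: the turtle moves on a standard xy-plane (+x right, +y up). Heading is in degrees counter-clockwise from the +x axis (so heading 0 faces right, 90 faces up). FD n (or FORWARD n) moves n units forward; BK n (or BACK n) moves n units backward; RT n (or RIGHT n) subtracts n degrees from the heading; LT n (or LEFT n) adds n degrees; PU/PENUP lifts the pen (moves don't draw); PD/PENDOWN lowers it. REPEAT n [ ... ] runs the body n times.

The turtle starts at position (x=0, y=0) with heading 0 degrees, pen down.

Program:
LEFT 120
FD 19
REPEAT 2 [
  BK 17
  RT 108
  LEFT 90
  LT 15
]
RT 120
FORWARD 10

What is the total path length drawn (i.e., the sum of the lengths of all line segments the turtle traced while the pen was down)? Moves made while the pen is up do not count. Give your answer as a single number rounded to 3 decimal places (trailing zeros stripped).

Answer: 63

Derivation:
Executing turtle program step by step:
Start: pos=(0,0), heading=0, pen down
LT 120: heading 0 -> 120
FD 19: (0,0) -> (-9.5,16.454) [heading=120, draw]
REPEAT 2 [
  -- iteration 1/2 --
  BK 17: (-9.5,16.454) -> (-1,1.732) [heading=120, draw]
  RT 108: heading 120 -> 12
  LT 90: heading 12 -> 102
  LT 15: heading 102 -> 117
  -- iteration 2/2 --
  BK 17: (-1,1.732) -> (6.718,-13.415) [heading=117, draw]
  RT 108: heading 117 -> 9
  LT 90: heading 9 -> 99
  LT 15: heading 99 -> 114
]
RT 120: heading 114 -> 354
FD 10: (6.718,-13.415) -> (16.663,-14.46) [heading=354, draw]
Final: pos=(16.663,-14.46), heading=354, 4 segment(s) drawn

Segment lengths:
  seg 1: (0,0) -> (-9.5,16.454), length = 19
  seg 2: (-9.5,16.454) -> (-1,1.732), length = 17
  seg 3: (-1,1.732) -> (6.718,-13.415), length = 17
  seg 4: (6.718,-13.415) -> (16.663,-14.46), length = 10
Total = 63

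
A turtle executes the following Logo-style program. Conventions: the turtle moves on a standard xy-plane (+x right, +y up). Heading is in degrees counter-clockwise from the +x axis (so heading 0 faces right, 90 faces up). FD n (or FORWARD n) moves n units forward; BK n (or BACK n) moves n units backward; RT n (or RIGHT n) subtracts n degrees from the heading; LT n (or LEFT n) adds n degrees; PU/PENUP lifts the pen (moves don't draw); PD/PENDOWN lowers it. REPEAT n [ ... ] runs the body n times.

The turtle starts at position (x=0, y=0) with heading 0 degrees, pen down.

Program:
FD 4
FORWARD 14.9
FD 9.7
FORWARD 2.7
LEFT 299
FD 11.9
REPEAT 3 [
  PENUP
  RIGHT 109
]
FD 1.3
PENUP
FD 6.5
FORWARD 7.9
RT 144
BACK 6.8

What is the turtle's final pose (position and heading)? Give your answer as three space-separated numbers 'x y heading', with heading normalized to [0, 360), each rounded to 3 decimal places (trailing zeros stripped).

Executing turtle program step by step:
Start: pos=(0,0), heading=0, pen down
FD 4: (0,0) -> (4,0) [heading=0, draw]
FD 14.9: (4,0) -> (18.9,0) [heading=0, draw]
FD 9.7: (18.9,0) -> (28.6,0) [heading=0, draw]
FD 2.7: (28.6,0) -> (31.3,0) [heading=0, draw]
LT 299: heading 0 -> 299
FD 11.9: (31.3,0) -> (37.069,-10.408) [heading=299, draw]
REPEAT 3 [
  -- iteration 1/3 --
  PU: pen up
  RT 109: heading 299 -> 190
  -- iteration 2/3 --
  PU: pen up
  RT 109: heading 190 -> 81
  -- iteration 3/3 --
  PU: pen up
  RT 109: heading 81 -> 332
]
FD 1.3: (37.069,-10.408) -> (38.217,-11.018) [heading=332, move]
PU: pen up
FD 6.5: (38.217,-11.018) -> (43.956,-14.07) [heading=332, move]
FD 7.9: (43.956,-14.07) -> (50.932,-17.779) [heading=332, move]
RT 144: heading 332 -> 188
BK 6.8: (50.932,-17.779) -> (57.665,-16.832) [heading=188, move]
Final: pos=(57.665,-16.832), heading=188, 5 segment(s) drawn

Answer: 57.665 -16.832 188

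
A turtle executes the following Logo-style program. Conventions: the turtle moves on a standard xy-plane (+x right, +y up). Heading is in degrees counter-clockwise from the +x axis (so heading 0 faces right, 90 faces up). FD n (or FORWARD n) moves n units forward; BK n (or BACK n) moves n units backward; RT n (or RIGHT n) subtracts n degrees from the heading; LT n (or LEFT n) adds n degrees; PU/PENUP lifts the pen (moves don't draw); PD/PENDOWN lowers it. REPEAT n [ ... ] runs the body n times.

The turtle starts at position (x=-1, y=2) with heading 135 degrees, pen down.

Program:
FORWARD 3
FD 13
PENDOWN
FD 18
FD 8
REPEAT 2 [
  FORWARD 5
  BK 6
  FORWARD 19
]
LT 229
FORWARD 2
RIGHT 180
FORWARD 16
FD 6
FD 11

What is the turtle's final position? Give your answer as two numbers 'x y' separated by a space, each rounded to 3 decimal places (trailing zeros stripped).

Answer: -87.079 54.992

Derivation:
Executing turtle program step by step:
Start: pos=(-1,2), heading=135, pen down
FD 3: (-1,2) -> (-3.121,4.121) [heading=135, draw]
FD 13: (-3.121,4.121) -> (-12.314,13.314) [heading=135, draw]
PD: pen down
FD 18: (-12.314,13.314) -> (-25.042,26.042) [heading=135, draw]
FD 8: (-25.042,26.042) -> (-30.698,31.698) [heading=135, draw]
REPEAT 2 [
  -- iteration 1/2 --
  FD 5: (-30.698,31.698) -> (-34.234,35.234) [heading=135, draw]
  BK 6: (-34.234,35.234) -> (-29.991,30.991) [heading=135, draw]
  FD 19: (-29.991,30.991) -> (-43.426,44.426) [heading=135, draw]
  -- iteration 2/2 --
  FD 5: (-43.426,44.426) -> (-46.962,47.962) [heading=135, draw]
  BK 6: (-46.962,47.962) -> (-42.719,43.719) [heading=135, draw]
  FD 19: (-42.719,43.719) -> (-56.154,57.154) [heading=135, draw]
]
LT 229: heading 135 -> 4
FD 2: (-56.154,57.154) -> (-54.159,57.294) [heading=4, draw]
RT 180: heading 4 -> 184
FD 16: (-54.159,57.294) -> (-70.12,56.178) [heading=184, draw]
FD 6: (-70.12,56.178) -> (-76.106,55.759) [heading=184, draw]
FD 11: (-76.106,55.759) -> (-87.079,54.992) [heading=184, draw]
Final: pos=(-87.079,54.992), heading=184, 14 segment(s) drawn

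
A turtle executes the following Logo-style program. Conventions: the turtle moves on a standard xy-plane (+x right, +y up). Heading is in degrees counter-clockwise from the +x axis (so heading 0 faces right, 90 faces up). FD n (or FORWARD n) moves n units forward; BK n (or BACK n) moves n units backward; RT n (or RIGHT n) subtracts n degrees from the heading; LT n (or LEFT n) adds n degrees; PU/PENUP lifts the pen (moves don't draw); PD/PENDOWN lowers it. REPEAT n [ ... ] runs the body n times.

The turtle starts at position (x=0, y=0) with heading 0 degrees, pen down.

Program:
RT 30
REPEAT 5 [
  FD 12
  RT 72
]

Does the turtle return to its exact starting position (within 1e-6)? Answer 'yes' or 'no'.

Executing turtle program step by step:
Start: pos=(0,0), heading=0, pen down
RT 30: heading 0 -> 330
REPEAT 5 [
  -- iteration 1/5 --
  FD 12: (0,0) -> (10.392,-6) [heading=330, draw]
  RT 72: heading 330 -> 258
  -- iteration 2/5 --
  FD 12: (10.392,-6) -> (7.897,-17.738) [heading=258, draw]
  RT 72: heading 258 -> 186
  -- iteration 3/5 --
  FD 12: (7.897,-17.738) -> (-4.037,-18.992) [heading=186, draw]
  RT 72: heading 186 -> 114
  -- iteration 4/5 --
  FD 12: (-4.037,-18.992) -> (-8.918,-8.03) [heading=114, draw]
  RT 72: heading 114 -> 42
  -- iteration 5/5 --
  FD 12: (-8.918,-8.03) -> (0,0) [heading=42, draw]
  RT 72: heading 42 -> 330
]
Final: pos=(0,0), heading=330, 5 segment(s) drawn

Start position: (0, 0)
Final position: (0, 0)
Distance = 0; < 1e-6 -> CLOSED

Answer: yes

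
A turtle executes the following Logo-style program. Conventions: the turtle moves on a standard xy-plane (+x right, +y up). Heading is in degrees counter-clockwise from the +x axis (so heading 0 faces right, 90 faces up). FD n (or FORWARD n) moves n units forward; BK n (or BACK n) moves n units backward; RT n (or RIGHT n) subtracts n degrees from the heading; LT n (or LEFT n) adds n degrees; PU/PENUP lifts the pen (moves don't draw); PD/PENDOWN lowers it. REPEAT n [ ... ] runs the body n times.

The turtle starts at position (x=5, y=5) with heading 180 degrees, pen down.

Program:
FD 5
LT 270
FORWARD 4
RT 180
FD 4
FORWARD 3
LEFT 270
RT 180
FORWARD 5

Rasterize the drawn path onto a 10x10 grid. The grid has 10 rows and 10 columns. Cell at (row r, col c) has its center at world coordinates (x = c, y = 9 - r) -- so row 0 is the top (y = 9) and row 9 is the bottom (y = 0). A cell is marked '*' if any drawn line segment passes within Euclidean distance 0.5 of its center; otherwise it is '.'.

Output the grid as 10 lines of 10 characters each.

Answer: *.........
*.........
*.........
*.........
******....
*.........
*.........
******....
..........
..........

Derivation:
Segment 0: (5,5) -> (0,5)
Segment 1: (0,5) -> (0,9)
Segment 2: (0,9) -> (0,5)
Segment 3: (0,5) -> (-0,2)
Segment 4: (-0,2) -> (5,2)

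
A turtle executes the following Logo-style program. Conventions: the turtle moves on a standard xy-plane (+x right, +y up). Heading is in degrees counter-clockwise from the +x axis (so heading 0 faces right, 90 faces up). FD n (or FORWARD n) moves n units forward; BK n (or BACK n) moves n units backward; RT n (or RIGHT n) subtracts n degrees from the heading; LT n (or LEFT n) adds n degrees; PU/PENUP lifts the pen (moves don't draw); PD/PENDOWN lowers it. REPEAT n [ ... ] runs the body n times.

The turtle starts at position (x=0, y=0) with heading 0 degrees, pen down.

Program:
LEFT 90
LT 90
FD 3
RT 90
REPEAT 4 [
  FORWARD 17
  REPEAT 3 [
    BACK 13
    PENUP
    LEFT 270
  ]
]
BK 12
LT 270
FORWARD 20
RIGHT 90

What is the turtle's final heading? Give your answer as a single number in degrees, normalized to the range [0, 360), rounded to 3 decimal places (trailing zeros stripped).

Executing turtle program step by step:
Start: pos=(0,0), heading=0, pen down
LT 90: heading 0 -> 90
LT 90: heading 90 -> 180
FD 3: (0,0) -> (-3,0) [heading=180, draw]
RT 90: heading 180 -> 90
REPEAT 4 [
  -- iteration 1/4 --
  FD 17: (-3,0) -> (-3,17) [heading=90, draw]
  REPEAT 3 [
    -- iteration 1/3 --
    BK 13: (-3,17) -> (-3,4) [heading=90, draw]
    PU: pen up
    LT 270: heading 90 -> 0
    -- iteration 2/3 --
    BK 13: (-3,4) -> (-16,4) [heading=0, move]
    PU: pen up
    LT 270: heading 0 -> 270
    -- iteration 3/3 --
    BK 13: (-16,4) -> (-16,17) [heading=270, move]
    PU: pen up
    LT 270: heading 270 -> 180
  ]
  -- iteration 2/4 --
  FD 17: (-16,17) -> (-33,17) [heading=180, move]
  REPEAT 3 [
    -- iteration 1/3 --
    BK 13: (-33,17) -> (-20,17) [heading=180, move]
    PU: pen up
    LT 270: heading 180 -> 90
    -- iteration 2/3 --
    BK 13: (-20,17) -> (-20,4) [heading=90, move]
    PU: pen up
    LT 270: heading 90 -> 0
    -- iteration 3/3 --
    BK 13: (-20,4) -> (-33,4) [heading=0, move]
    PU: pen up
    LT 270: heading 0 -> 270
  ]
  -- iteration 3/4 --
  FD 17: (-33,4) -> (-33,-13) [heading=270, move]
  REPEAT 3 [
    -- iteration 1/3 --
    BK 13: (-33,-13) -> (-33,0) [heading=270, move]
    PU: pen up
    LT 270: heading 270 -> 180
    -- iteration 2/3 --
    BK 13: (-33,0) -> (-20,0) [heading=180, move]
    PU: pen up
    LT 270: heading 180 -> 90
    -- iteration 3/3 --
    BK 13: (-20,0) -> (-20,-13) [heading=90, move]
    PU: pen up
    LT 270: heading 90 -> 0
  ]
  -- iteration 4/4 --
  FD 17: (-20,-13) -> (-3,-13) [heading=0, move]
  REPEAT 3 [
    -- iteration 1/3 --
    BK 13: (-3,-13) -> (-16,-13) [heading=0, move]
    PU: pen up
    LT 270: heading 0 -> 270
    -- iteration 2/3 --
    BK 13: (-16,-13) -> (-16,0) [heading=270, move]
    PU: pen up
    LT 270: heading 270 -> 180
    -- iteration 3/3 --
    BK 13: (-16,0) -> (-3,0) [heading=180, move]
    PU: pen up
    LT 270: heading 180 -> 90
  ]
]
BK 12: (-3,0) -> (-3,-12) [heading=90, move]
LT 270: heading 90 -> 0
FD 20: (-3,-12) -> (17,-12) [heading=0, move]
RT 90: heading 0 -> 270
Final: pos=(17,-12), heading=270, 3 segment(s) drawn

Answer: 270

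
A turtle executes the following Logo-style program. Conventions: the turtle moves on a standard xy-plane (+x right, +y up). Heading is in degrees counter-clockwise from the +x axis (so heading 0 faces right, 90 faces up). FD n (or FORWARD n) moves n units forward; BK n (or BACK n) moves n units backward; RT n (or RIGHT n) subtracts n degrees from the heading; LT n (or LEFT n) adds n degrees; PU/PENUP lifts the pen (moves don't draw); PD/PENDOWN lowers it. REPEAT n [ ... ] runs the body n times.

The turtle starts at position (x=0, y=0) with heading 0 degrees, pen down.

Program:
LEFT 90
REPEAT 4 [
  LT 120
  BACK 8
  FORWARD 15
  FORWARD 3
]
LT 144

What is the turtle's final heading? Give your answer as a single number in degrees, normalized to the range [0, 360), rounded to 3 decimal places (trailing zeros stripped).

Answer: 354

Derivation:
Executing turtle program step by step:
Start: pos=(0,0), heading=0, pen down
LT 90: heading 0 -> 90
REPEAT 4 [
  -- iteration 1/4 --
  LT 120: heading 90 -> 210
  BK 8: (0,0) -> (6.928,4) [heading=210, draw]
  FD 15: (6.928,4) -> (-6.062,-3.5) [heading=210, draw]
  FD 3: (-6.062,-3.5) -> (-8.66,-5) [heading=210, draw]
  -- iteration 2/4 --
  LT 120: heading 210 -> 330
  BK 8: (-8.66,-5) -> (-15.588,-1) [heading=330, draw]
  FD 15: (-15.588,-1) -> (-2.598,-8.5) [heading=330, draw]
  FD 3: (-2.598,-8.5) -> (0,-10) [heading=330, draw]
  -- iteration 3/4 --
  LT 120: heading 330 -> 90
  BK 8: (0,-10) -> (0,-18) [heading=90, draw]
  FD 15: (0,-18) -> (0,-3) [heading=90, draw]
  FD 3: (0,-3) -> (0,0) [heading=90, draw]
  -- iteration 4/4 --
  LT 120: heading 90 -> 210
  BK 8: (0,0) -> (6.928,4) [heading=210, draw]
  FD 15: (6.928,4) -> (-6.062,-3.5) [heading=210, draw]
  FD 3: (-6.062,-3.5) -> (-8.66,-5) [heading=210, draw]
]
LT 144: heading 210 -> 354
Final: pos=(-8.66,-5), heading=354, 12 segment(s) drawn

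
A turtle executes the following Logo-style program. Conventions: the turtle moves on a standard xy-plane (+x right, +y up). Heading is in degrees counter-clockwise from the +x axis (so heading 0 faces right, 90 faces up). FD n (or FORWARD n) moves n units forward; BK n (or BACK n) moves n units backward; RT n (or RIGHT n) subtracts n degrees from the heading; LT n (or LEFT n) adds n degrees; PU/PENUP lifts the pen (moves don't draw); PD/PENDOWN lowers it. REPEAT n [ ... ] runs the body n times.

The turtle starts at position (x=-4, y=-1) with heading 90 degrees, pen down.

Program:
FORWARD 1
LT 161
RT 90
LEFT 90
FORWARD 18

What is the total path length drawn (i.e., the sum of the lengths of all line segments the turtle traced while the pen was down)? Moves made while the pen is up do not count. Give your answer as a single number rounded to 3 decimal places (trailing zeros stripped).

Executing turtle program step by step:
Start: pos=(-4,-1), heading=90, pen down
FD 1: (-4,-1) -> (-4,0) [heading=90, draw]
LT 161: heading 90 -> 251
RT 90: heading 251 -> 161
LT 90: heading 161 -> 251
FD 18: (-4,0) -> (-9.86,-17.019) [heading=251, draw]
Final: pos=(-9.86,-17.019), heading=251, 2 segment(s) drawn

Segment lengths:
  seg 1: (-4,-1) -> (-4,0), length = 1
  seg 2: (-4,0) -> (-9.86,-17.019), length = 18
Total = 19

Answer: 19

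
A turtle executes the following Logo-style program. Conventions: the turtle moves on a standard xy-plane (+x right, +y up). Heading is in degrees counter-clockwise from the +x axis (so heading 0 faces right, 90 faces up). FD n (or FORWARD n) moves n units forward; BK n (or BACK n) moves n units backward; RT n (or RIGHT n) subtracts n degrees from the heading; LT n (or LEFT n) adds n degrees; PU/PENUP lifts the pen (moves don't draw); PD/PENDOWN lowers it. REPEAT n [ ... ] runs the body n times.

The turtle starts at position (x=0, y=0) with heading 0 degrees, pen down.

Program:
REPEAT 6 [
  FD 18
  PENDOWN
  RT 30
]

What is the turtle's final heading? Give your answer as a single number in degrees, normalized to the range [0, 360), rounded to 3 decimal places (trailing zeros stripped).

Answer: 180

Derivation:
Executing turtle program step by step:
Start: pos=(0,0), heading=0, pen down
REPEAT 6 [
  -- iteration 1/6 --
  FD 18: (0,0) -> (18,0) [heading=0, draw]
  PD: pen down
  RT 30: heading 0 -> 330
  -- iteration 2/6 --
  FD 18: (18,0) -> (33.588,-9) [heading=330, draw]
  PD: pen down
  RT 30: heading 330 -> 300
  -- iteration 3/6 --
  FD 18: (33.588,-9) -> (42.588,-24.588) [heading=300, draw]
  PD: pen down
  RT 30: heading 300 -> 270
  -- iteration 4/6 --
  FD 18: (42.588,-24.588) -> (42.588,-42.588) [heading=270, draw]
  PD: pen down
  RT 30: heading 270 -> 240
  -- iteration 5/6 --
  FD 18: (42.588,-42.588) -> (33.588,-58.177) [heading=240, draw]
  PD: pen down
  RT 30: heading 240 -> 210
  -- iteration 6/6 --
  FD 18: (33.588,-58.177) -> (18,-67.177) [heading=210, draw]
  PD: pen down
  RT 30: heading 210 -> 180
]
Final: pos=(18,-67.177), heading=180, 6 segment(s) drawn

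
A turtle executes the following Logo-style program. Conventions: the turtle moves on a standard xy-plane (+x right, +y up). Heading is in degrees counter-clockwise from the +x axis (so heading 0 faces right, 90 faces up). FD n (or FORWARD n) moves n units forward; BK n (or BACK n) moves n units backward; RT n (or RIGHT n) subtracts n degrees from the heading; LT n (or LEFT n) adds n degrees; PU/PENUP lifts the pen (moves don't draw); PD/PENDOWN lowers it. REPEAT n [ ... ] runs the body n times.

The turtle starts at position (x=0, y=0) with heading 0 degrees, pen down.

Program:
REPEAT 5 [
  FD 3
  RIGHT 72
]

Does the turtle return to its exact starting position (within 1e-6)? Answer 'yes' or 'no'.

Answer: yes

Derivation:
Executing turtle program step by step:
Start: pos=(0,0), heading=0, pen down
REPEAT 5 [
  -- iteration 1/5 --
  FD 3: (0,0) -> (3,0) [heading=0, draw]
  RT 72: heading 0 -> 288
  -- iteration 2/5 --
  FD 3: (3,0) -> (3.927,-2.853) [heading=288, draw]
  RT 72: heading 288 -> 216
  -- iteration 3/5 --
  FD 3: (3.927,-2.853) -> (1.5,-4.617) [heading=216, draw]
  RT 72: heading 216 -> 144
  -- iteration 4/5 --
  FD 3: (1.5,-4.617) -> (-0.927,-2.853) [heading=144, draw]
  RT 72: heading 144 -> 72
  -- iteration 5/5 --
  FD 3: (-0.927,-2.853) -> (0,0) [heading=72, draw]
  RT 72: heading 72 -> 0
]
Final: pos=(0,0), heading=0, 5 segment(s) drawn

Start position: (0, 0)
Final position: (0, 0)
Distance = 0; < 1e-6 -> CLOSED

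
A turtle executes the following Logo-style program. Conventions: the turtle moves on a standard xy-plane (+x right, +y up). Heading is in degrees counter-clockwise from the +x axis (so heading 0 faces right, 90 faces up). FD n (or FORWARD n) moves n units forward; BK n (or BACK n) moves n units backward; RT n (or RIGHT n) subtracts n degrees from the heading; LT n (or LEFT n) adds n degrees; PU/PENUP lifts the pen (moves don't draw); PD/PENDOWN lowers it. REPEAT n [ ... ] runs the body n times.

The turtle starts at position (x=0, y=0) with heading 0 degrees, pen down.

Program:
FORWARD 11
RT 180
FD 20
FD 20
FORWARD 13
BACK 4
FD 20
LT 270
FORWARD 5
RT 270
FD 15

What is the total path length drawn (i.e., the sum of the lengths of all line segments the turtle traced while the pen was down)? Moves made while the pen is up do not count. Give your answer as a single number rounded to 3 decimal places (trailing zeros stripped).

Answer: 108

Derivation:
Executing turtle program step by step:
Start: pos=(0,0), heading=0, pen down
FD 11: (0,0) -> (11,0) [heading=0, draw]
RT 180: heading 0 -> 180
FD 20: (11,0) -> (-9,0) [heading=180, draw]
FD 20: (-9,0) -> (-29,0) [heading=180, draw]
FD 13: (-29,0) -> (-42,0) [heading=180, draw]
BK 4: (-42,0) -> (-38,0) [heading=180, draw]
FD 20: (-38,0) -> (-58,0) [heading=180, draw]
LT 270: heading 180 -> 90
FD 5: (-58,0) -> (-58,5) [heading=90, draw]
RT 270: heading 90 -> 180
FD 15: (-58,5) -> (-73,5) [heading=180, draw]
Final: pos=(-73,5), heading=180, 8 segment(s) drawn

Segment lengths:
  seg 1: (0,0) -> (11,0), length = 11
  seg 2: (11,0) -> (-9,0), length = 20
  seg 3: (-9,0) -> (-29,0), length = 20
  seg 4: (-29,0) -> (-42,0), length = 13
  seg 5: (-42,0) -> (-38,0), length = 4
  seg 6: (-38,0) -> (-58,0), length = 20
  seg 7: (-58,0) -> (-58,5), length = 5
  seg 8: (-58,5) -> (-73,5), length = 15
Total = 108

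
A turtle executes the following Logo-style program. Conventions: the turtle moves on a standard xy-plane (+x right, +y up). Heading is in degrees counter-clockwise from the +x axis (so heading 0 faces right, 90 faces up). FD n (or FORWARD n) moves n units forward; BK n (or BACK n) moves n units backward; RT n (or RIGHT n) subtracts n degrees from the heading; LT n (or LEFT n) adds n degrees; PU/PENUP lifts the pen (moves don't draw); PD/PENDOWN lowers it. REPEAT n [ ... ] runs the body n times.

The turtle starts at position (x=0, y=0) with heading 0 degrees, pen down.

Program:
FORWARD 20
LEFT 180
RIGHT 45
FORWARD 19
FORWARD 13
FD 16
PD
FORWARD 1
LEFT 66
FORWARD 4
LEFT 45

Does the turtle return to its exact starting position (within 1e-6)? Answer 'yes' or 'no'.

Executing turtle program step by step:
Start: pos=(0,0), heading=0, pen down
FD 20: (0,0) -> (20,0) [heading=0, draw]
LT 180: heading 0 -> 180
RT 45: heading 180 -> 135
FD 19: (20,0) -> (6.565,13.435) [heading=135, draw]
FD 13: (6.565,13.435) -> (-2.627,22.627) [heading=135, draw]
FD 16: (-2.627,22.627) -> (-13.941,33.941) [heading=135, draw]
PD: pen down
FD 1: (-13.941,33.941) -> (-14.648,34.648) [heading=135, draw]
LT 66: heading 135 -> 201
FD 4: (-14.648,34.648) -> (-18.383,33.215) [heading=201, draw]
LT 45: heading 201 -> 246
Final: pos=(-18.383,33.215), heading=246, 6 segment(s) drawn

Start position: (0, 0)
Final position: (-18.383, 33.215)
Distance = 37.962; >= 1e-6 -> NOT closed

Answer: no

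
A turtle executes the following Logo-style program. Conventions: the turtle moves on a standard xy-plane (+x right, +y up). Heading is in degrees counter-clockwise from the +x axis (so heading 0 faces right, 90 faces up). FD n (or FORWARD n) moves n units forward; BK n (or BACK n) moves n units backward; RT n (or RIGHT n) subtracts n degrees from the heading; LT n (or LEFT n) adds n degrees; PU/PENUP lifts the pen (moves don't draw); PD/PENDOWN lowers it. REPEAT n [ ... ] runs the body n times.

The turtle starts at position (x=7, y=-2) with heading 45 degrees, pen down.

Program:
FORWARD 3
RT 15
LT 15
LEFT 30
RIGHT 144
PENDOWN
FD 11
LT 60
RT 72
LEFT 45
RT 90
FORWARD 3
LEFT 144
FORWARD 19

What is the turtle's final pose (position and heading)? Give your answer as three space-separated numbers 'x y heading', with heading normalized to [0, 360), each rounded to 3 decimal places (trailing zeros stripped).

Answer: 29.37 -6.704 18

Derivation:
Executing turtle program step by step:
Start: pos=(7,-2), heading=45, pen down
FD 3: (7,-2) -> (9.121,0.121) [heading=45, draw]
RT 15: heading 45 -> 30
LT 15: heading 30 -> 45
LT 30: heading 45 -> 75
RT 144: heading 75 -> 291
PD: pen down
FD 11: (9.121,0.121) -> (13.063,-10.148) [heading=291, draw]
LT 60: heading 291 -> 351
RT 72: heading 351 -> 279
LT 45: heading 279 -> 324
RT 90: heading 324 -> 234
FD 3: (13.063,-10.148) -> (11.3,-12.575) [heading=234, draw]
LT 144: heading 234 -> 18
FD 19: (11.3,-12.575) -> (29.37,-6.704) [heading=18, draw]
Final: pos=(29.37,-6.704), heading=18, 4 segment(s) drawn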